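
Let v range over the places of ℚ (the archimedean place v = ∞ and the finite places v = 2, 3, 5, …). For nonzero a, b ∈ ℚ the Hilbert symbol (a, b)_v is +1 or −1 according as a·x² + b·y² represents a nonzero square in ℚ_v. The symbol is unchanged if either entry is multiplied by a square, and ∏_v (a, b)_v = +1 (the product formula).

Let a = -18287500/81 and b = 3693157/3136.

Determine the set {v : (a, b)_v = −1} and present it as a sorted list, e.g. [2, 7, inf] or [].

Mod squares: a ≡ -7315, b ≡ 13. Check v ∈ {∞, 2, 3, 5, 7, 11, 13, 19, 41}.
v=7: a=7^1·(≡3), b=7^-2·(≡6) mod 7; (3|7)=-1, (6|7)=-1; (−1)^{1·-2·3}·(-1)^-2·(-1)^1 = -1.
v=2: v_2(a)=2, v_2(b)=-6; units ≡ 5, 5 (mod 8); ε·ε+αω+βω = 0·0+2·1+-6·1 ≡ 0  ⇒  (a,b)_2 = +1.
v=3: a=3^-4·(≡2), b=3^0·(≡1) mod 3; (2|3)=-1, (1|3)=+1; (−1)^{-4·0·1}·(-1)^0·(+1)^-4 = +1.
v=11: a=11^1·(≡10), b=11^0·(≡6) mod 11; (10|11)=-1, (6|11)=-1; (−1)^{1·0·5}·(-1)^0·(-1)^1 = -1.
v=41: a=41^0·(≡24), b=41^2·(≡34) mod 41; (24|41)=-1, (34|41)=-1; (−1)^{0·2·20}·(-1)^2·(-1)^0 = +1.
v=∞: -7315 < 0 and 13 > 0  ⇒  (a,b)_∞ = +1.
v=19: a=19^1·(≡8), b=19^0·(≡13) mod 19; (8|19)=-1, (13|19)=-1; (−1)^{1·0·9}·(-1)^0·(-1)^1 = -1.
v=5: a=5^5·(≡3), b=5^0·(≡2) mod 5; (3|5)=-1, (2|5)=-1; (−1)^{5·0·2}·(-1)^0·(-1)^5 = -1.
v=13: a=13^0·(≡1), b=13^3·(≡10) mod 13; (1|13)=+1, (10|13)=+1; (−1)^{0·3·6}·(+1)^3·(+1)^0 = +1.
(-7315, 13 / ℚ) ramifies at {5, 7, 11, 19}: a division algebra.

[5, 7, 11, 19]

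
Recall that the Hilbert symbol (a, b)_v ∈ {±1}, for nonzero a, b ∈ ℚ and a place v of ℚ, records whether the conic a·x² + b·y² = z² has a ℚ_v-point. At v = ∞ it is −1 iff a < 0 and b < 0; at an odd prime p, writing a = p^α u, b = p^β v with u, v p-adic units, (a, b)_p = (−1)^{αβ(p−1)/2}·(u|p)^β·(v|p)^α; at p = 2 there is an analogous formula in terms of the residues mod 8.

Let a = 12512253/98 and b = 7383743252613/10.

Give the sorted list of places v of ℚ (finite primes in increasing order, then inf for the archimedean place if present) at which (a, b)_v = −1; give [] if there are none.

Mod squares: a ≡ 148074, b ≡ 57723330. Check v ∈ {∞, 2, 3, 5, 7, 13, 17, 19, 23, 29, 37}.
v=7: a=7^-2·(≡6), b=7^1·(≡1) mod 7; (6|7)=-1, (1|7)=+1; (−1)^{-2·1·3}·(-1)^1·(+1)^-2 = -1.
v=5: a=5^0·(≡1), b=5^-1·(≡4) mod 5; (1|5)=+1, (4|5)=+1; (−1)^{0·-1·2}·(+1)^-1·(+1)^0 = +1.
v=3: a=3^1·(≡2), b=3^3·(≡1) mod 3; (2|3)=-1, (1|3)=+1; (−1)^{1·3·1}·(-1)^3·(+1)^1 = +1.
v=23: a=23^1·(≡14), b=23^1·(≡15) mod 23; (14|23)=-1, (15|23)=-1; (−1)^{1·1·11}·(-1)^1·(-1)^1 = -1.
v=29: a=29^1·(≡18), b=29^2·(≡19) mod 29; (18|29)=-1, (19|29)=-1; (−1)^{1·2·14}·(-1)^2·(-1)^1 = -1.
v=2: v_2(a)=-1, v_2(b)=-1; units ≡ 5, 1 (mod 8); ε·ε+αω+βω = 0·0+-1·0+-1·1 ≡ 1  ⇒  (a,b)_2 = -1.
v=37: a=37^1·(≡35), b=37^1·(≡6) mod 37; (35|37)=-1, (6|37)=-1; (−1)^{1·1·18}·(-1)^1·(-1)^1 = +1.
v=19: a=19^0·(≡4), b=19^1·(≡8) mod 19; (4|19)=+1, (8|19)=-1; (−1)^{0·1·9}·(+1)^1·(-1)^0 = +1.
v=17: a=17^0·(≡9), b=17^1·(≡7) mod 17; (9|17)=+1, (7|17)=-1; (−1)^{0·1·8}·(+1)^1·(-1)^0 = +1.
v=13: a=13^2·(≡4), b=13^2·(≡5) mod 13; (4|13)=+1, (5|13)=-1; (−1)^{2·2·6}·(+1)^2·(-1)^2 = +1.
v=∞: 148074 > 0 and 57723330 > 0  ⇒  (a,b)_∞ = +1.
Ram(148074, 57723330) = {2, 7, 23, 29}; no ℚ_2-point on the conic.

[2, 7, 23, 29]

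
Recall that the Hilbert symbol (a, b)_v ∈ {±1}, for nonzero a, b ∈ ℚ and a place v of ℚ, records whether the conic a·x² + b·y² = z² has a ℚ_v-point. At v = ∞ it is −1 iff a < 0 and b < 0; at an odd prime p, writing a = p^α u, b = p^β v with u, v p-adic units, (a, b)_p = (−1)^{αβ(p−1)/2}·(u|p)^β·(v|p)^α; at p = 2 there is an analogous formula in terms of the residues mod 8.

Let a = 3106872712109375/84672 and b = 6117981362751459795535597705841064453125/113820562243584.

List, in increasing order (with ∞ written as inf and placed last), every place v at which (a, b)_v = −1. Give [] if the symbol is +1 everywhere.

[3, 11, 29, 31]

Mod squares: a ≡ 682341, b ≡ 29. Check v ∈ {∞, 2, 3, 5, 7, 11, 17, 23, 29, 31}.
v=11: a=11^3·(≡6), b=11^8·(≡2) mod 11; (6|11)=-1, (2|11)=-1; (−1)^{3·8·5}·(-1)^8·(-1)^3 = -1.
v=3: a=3^-3·(≡2), b=3^-10·(≡2) mod 3; (2|3)=-1, (2|3)=-1; (−1)^{-3·-10·1}·(-1)^-10·(-1)^-3 = -1.
v=7: a=7^-2·(≡1), b=7^-6·(≡4) mod 7; (1|7)=+1, (4|7)=+1; (−1)^{-2·-6·3}·(+1)^-6·(+1)^-2 = +1.
v=31: a=31^1·(≡28), b=31^2·(≡24) mod 31; (28|31)=+1, (24|31)=-1; (−1)^{1·2·15}·(+1)^2·(-1)^1 = -1.
v=29: a=29^1·(≡21), b=29^3·(≡1) mod 29; (21|29)=-1, (1|29)=+1; (−1)^{1·3·14}·(-1)^3·(+1)^1 = -1.
v=2: v_2(a)=-6, v_2(b)=-14; units ≡ 5, 5 (mod 8); ε·ε+αω+βω = 0·0+-6·1+-14·1 ≡ 0  ⇒  (a,b)_2 = +1.
v=∞: 682341 > 0 and 29 > 0  ⇒  (a,b)_∞ = +1.
v=23: a=23^1·(≡7), b=23^2·(≡16) mod 23; (7|23)=-1, (16|23)=+1; (−1)^{1·2·11}·(-1)^2·(+1)^1 = +1.
v=17: a=17^2·(≡5), b=17^6·(≡10) mod 17; (5|17)=-1, (10|17)=-1; (−1)^{2·6·8}·(-1)^6·(-1)^2 = +1.
v=5: a=5^8·(≡4), b=5^20·(≡1) mod 5; (4|5)=+1, (1|5)=+1; (−1)^{8·20·2}·(+1)^20·(+1)^8 = +1.
|Ram(682341, 29)| = 4, even; anisotropic at {3, 11, 29, 31}.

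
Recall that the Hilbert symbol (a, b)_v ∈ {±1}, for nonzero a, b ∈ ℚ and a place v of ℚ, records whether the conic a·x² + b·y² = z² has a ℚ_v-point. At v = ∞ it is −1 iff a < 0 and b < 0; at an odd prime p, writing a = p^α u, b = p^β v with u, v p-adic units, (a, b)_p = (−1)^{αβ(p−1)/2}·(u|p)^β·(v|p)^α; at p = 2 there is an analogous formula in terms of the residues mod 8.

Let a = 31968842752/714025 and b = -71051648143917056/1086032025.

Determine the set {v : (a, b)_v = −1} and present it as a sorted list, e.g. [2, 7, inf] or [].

(a, b) ≡ (258013, -899) mod (ℚ^×)²; places V = {2, 3, 5, 7, 11, 13, 29, 31, 41, ∞}.
(a,b)_3: α=0, u≡1; β=-2, v≡1 (mod 3); (1|3)=+1, (1|3)=+1; sign (−1)^0·+1^-2·+1^0 = +1.
(a,b)_13: α=-4, u≡11; β=-6, v≡2 (mod 13); (11|13)=-1, (2|13)=-1; sign (−1)^0·-1^-6·-1^-4 = +1.
(a,b)_31: α=1, u≡24; β=1, v≡18 (mod 31); (24|31)=-1, (18|31)=+1; sign (−1)^1·-1^1·+1^1 = +1.
(a,b)_11: α=2, u≡2; β=4, v≡5 (mod 11); (2|11)=-1, (5|11)=+1; sign (−1)^0·-1^4·+1^2 = +1.
(a,b)_7: α=1, u≡4; β=2, v≡4 (mod 7); (4|7)=+1, (4|7)=+1; sign (−1)^0·+1^2·+1^1 = +1.
(a,b)_5: α=-2, u≡2; β=-2, v≡4 (mod 5); (2|5)=-1, (4|5)=+1; sign (−1)^0·-1^-2·+1^-2 = +1.
(a,b)_41: α=1, u≡4; β=2, v≡35 (mod 41); (4|41)=+1, (35|41)=-1; sign (−1)^0·+1^2·-1^1 = -1.
(a,b)_29: α=1, u≡23; β=1, v≡12 (mod 29); (23|29)=+1, (12|29)=-1; sign (−1)^0·+1^1·-1^1 = -1.
(a,b)_2: α=10, β=16; u≡5, v≡5 (mod 8); ε(u)ε(v)=0·0, αω(v)=10·1, βω(u)=16·1; sum ≡ 0  ⇒  +1.
(a,b)_∞: sgn(258013)=+, sgn(-899)=−, so +1.
(258013, -899 / ℚ) ramifies at {29, 41}: a division algebra.

[29, 41]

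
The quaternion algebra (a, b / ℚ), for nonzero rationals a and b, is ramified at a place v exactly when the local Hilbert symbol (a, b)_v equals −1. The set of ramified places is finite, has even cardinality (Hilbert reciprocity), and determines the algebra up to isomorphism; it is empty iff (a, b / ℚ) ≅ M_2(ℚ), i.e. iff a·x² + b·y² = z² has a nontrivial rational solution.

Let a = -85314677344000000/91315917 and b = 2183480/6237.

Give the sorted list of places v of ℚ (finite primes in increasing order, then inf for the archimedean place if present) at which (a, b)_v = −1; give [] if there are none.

(a, b) ≡ (-49742, 248710) mod (ℚ^×)²; places V = {2, 3, 5, 7, 11, 13, 17, 19, ∞}.
(a,b)_3: α=-4, u≡1; β=-4, v≡1 (mod 3); (1|3)=+1, (1|3)=+1; sign (−1)^0·+1^-4·+1^-4 = +1.
(a,b)_5: α=6, u≡2; β=1, v≡3 (mod 5); (2|5)=-1, (3|5)=-1; sign (−1)^0·-1^1·-1^6 = -1.
(a,b)_2: α=11, β=3; u≡1, v≡3 (mod 8); ε(u)ε(v)=0·1, αω(v)=11·1, βω(u)=3·0; sum ≡ 1  ⇒  -1.
(a,b)_17: α=3, u≡4; β=1, v≡6 (mod 17); (4|17)=+1, (6|17)=-1; sign (−1)^0·+1^1·-1^3 = -1.
(a,b)_7: α=-1, u≡6; β=-1, v≡6 (mod 7); (6|7)=-1, (6|7)=-1; sign (−1)^1·-1^-1·-1^-1 = -1.
(a,b)_13: α=4, u≡9; β=2, v≡5 (mod 13); (9|13)=+1, (5|13)=-1; sign (−1)^0·+1^2·-1^4 = +1.
(a,b)_∞: sgn(-49742)=−, sgn(248710)=+, so +1.
(a,b)_19: α=1, u≡11; β=1, v≡13 (mod 19); (11|19)=+1, (13|19)=-1; sign (−1)^1·+1^1·-1^1 = +1.
(a,b)_11: α=-5, u≡10; β=-1, v≡4 (mod 11); (10|11)=-1, (4|11)=+1; sign (−1)^1·-1^-1·+1^-5 = +1.
|Ram(-49742, 248710)| = 4, even; anisotropic at {2, 5, 7, 17}.

[2, 5, 7, 17]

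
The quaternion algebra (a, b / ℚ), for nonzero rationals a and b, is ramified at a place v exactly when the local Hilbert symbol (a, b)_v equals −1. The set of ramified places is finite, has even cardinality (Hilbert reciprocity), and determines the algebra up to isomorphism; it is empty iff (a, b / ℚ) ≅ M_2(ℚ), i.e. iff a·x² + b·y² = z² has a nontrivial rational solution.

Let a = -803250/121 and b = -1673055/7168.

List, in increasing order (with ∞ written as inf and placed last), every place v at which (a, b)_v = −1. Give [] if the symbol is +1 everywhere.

(a, b) ≡ (-3570, -1785) mod (ℚ^×)²; places V = {2, 3, 5, 7, 11, 17, ∞}.
(a,b)_17: α=1, u≡5; β=1, v≡6 (mod 17); (5|17)=-1, (6|17)=-1; sign (−1)^0·-1^1·-1^1 = +1.
(a,b)_∞: sgn(-3570)=−, sgn(-1785)=−, so -1.
(a,b)_5: α=3, u≡4; β=1, v≡3 (mod 5); (4|5)=+1, (3|5)=-1; sign (−1)^0·+1^1·-1^3 = -1.
(a,b)_2: α=1, β=-10; u≡7, v≡7 (mod 8); ε(u)ε(v)=1·1, αω(v)=1·0, βω(u)=-10·0; sum ≡ 1  ⇒  -1.
(a,b)_3: α=3, u≡1; β=9, v≡2 (mod 3); (1|3)=+1, (2|3)=-1; sign (−1)^1·+1^9·-1^3 = +1.
(a,b)_7: α=1, u≡4; β=-1, v≡4 (mod 7); (4|7)=+1, (4|7)=+1; sign (−1)^1·+1^-1·+1^1 = -1.
(a,b)_11: α=-2, u≡3; β=0, v≡8 (mod 11); (3|11)=+1, (8|11)=-1; sign (−1)^0·+1^0·-1^-2 = +1.
(-3570, -1785 / ℚ) ramifies at {2, 5, 7, ∞}: a division algebra.

[2, 5, 7, inf]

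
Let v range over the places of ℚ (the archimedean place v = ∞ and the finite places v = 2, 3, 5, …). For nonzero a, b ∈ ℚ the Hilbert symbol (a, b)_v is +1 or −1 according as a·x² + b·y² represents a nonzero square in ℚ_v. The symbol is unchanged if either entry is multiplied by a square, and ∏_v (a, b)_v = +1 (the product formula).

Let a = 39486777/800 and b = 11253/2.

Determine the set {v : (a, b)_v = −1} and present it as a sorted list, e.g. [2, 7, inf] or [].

(a, b) ≡ (5394, 186) mod (ℚ^×)²; places V = {2, 3, 5, 11, 29, 31, ∞}.
(a,b)_∞: sgn(5394)=+, sgn(186)=+, so +1.
(a,b)_29: α=1, u≡2; β=0, v≡15 (mod 29); (2|29)=-1, (15|29)=-1; sign (−1)^0·-1^0·-1^1 = -1.
(a,b)_5: α=-2, u≡1; β=0, v≡4 (mod 5); (1|5)=+1, (4|5)=+1; sign (−1)^0·+1^0·+1^-2 = +1.
(a,b)_3: α=1, u≡1; β=1, v≡2 (mod 3); (1|3)=+1, (2|3)=-1; sign (−1)^1·+1^1·-1^1 = +1.
(a,b)_11: α=4, u≡3; β=2, v≡8 (mod 11); (3|11)=+1, (8|11)=-1; sign (−1)^0·+1^2·-1^4 = +1.
(a,b)_2: α=-5, β=-1; u≡1, v≡5 (mod 8); ε(u)ε(v)=0·0, αω(v)=-5·1, βω(u)=-1·0; sum ≡ 1  ⇒  -1.
(a,b)_31: α=1, u≡9; β=1, v≡11 (mod 31); (9|31)=+1, (11|31)=-1; sign (−1)^1·+1^1·-1^1 = +1.
Ram(5394, 186) = {2, 29}; no ℚ_2-point on the conic.

[2, 29]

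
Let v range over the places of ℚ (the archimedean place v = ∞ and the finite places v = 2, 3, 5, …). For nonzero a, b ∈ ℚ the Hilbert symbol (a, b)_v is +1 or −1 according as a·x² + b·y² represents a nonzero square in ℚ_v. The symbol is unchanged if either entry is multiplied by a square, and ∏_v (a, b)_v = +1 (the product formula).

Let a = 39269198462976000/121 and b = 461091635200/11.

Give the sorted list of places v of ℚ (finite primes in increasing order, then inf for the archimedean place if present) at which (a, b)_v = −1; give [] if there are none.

[5, 11, 19, 23]

Mod squares: a ≡ 2185, b ≡ 1463. Check v ∈ {∞, 2, 3, 5, 7, 11, 19, 23}.
v=3: a=3^4·(≡1), b=3^0·(≡2) mod 3; (1|3)=+1, (2|3)=-1; (−1)^{4·0·1}·(+1)^0·(-1)^4 = +1.
v=5: a=5^3·(≡3), b=5^2·(≡3) mod 5; (3|5)=-1, (3|5)=-1; (−1)^{3·2·2}·(-1)^2·(-1)^3 = -1.
v=19: a=19^1·(≡5), b=19^1·(≡11) mod 19; (5|19)=+1, (11|19)=+1; (−1)^{1·1·9}·(+1)^1·(+1)^1 = -1.
v=23: a=23^3·(≡2), b=23^2·(≡7) mod 23; (2|23)=+1, (7|23)=-1; (−1)^{3·2·11}·(+1)^2·(-1)^3 = -1.
v=7: a=7^0·(≡4), b=7^1·(≡6) mod 7; (4|7)=+1, (6|7)=-1; (−1)^{0·1·3}·(+1)^1·(-1)^0 = +1.
v=2: v_2(a)=24, v_2(b)=18; units ≡ 1, 7 (mod 8); ε·ε+αω+βω = 0·1+24·0+18·0 ≡ 0  ⇒  (a,b)_2 = +1.
v=11: a=11^-2·(≡2), b=11^-1·(≡9) mod 11; (2|11)=-1, (9|11)=+1; (−1)^{-2·-1·5}·(-1)^-1·(+1)^-2 = -1.
v=∞: 2185 > 0 and 1463 > 0  ⇒  (a,b)_∞ = +1.
Ram(2185, 1463) = {5, 11, 19, 23}; no ℚ_5-point on the conic.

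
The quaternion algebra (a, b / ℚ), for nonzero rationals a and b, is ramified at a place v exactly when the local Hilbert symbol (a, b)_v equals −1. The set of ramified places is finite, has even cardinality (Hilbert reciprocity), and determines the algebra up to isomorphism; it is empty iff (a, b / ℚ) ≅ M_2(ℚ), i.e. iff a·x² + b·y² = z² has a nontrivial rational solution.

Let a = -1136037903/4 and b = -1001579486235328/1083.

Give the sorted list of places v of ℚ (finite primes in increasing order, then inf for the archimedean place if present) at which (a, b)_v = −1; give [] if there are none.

(a, b) ≡ (-663, -561) mod (ℚ^×)²; places V = {2, 3, 7, 11, 13, 17, 19, ∞}.
(a,b)_13: α=1, u≡4; β=2, v≡8 (mod 13); (4|13)=+1, (8|13)=-1; sign (−1)^0·+1^2·-1^1 = -1.
(a,b)_19: α=0, u≡2; β=-2, v≡4 (mod 19); (2|19)=-1, (4|19)=+1; sign (−1)^0·-1^-2·+1^0 = +1.
(a,b)_11: α=2, u≡8; β=3, v≡3 (mod 11); (8|11)=-1, (3|11)=+1; sign (−1)^0·-1^3·+1^2 = -1.
(a,b)_17: α=3, u≡5; β=5, v≡9 (mod 17); (5|17)=-1, (9|17)=+1; sign (−1)^0·-1^5·+1^3 = -1.
(a,b)_3: α=1, u≡1; β=-1, v≡2 (mod 3); (1|3)=+1, (2|3)=-1; sign (−1)^1·+1^-1·-1^1 = +1.
(a,b)_7: α=2, u≡2; β=2, v≡6 (mod 7); (2|7)=+1, (6|7)=-1; sign (−1)^0·+1^2·-1^2 = +1.
(a,b)_2: α=-2, β=6; u≡1, v≡7 (mod 8); ε(u)ε(v)=0·1, αω(v)=-2·0, βω(u)=6·0; sum ≡ 0  ⇒  +1.
(a,b)_∞: sgn(-663)=−, sgn(-561)=−, so -1.
|Ram(-663, -561)| = 4, even; anisotropic at {11, 13, 17, ∞}.

[11, 13, 17, inf]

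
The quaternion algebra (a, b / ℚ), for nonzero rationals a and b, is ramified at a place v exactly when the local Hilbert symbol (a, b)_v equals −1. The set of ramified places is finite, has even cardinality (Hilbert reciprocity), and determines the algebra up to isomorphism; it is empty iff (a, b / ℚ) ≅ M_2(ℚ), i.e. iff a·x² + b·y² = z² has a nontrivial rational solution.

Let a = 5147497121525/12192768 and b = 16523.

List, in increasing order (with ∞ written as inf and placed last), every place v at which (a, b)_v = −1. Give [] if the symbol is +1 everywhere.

[2, 3, 13, 41]

(a, b) ≡ (12903, 16523) mod (ℚ^×)²; places V = {2, 3, 5, 7, 11, 13, 17, 23, 31, 37, 41, ∞}.
(a,b)_3: α=-5, u≡2; β=0, v≡2 (mod 3); (2|3)=-1, (2|3)=-1; sign (−1)^0·-1^0·-1^-5 = -1.
(a,b)_2: α=-10, β=0; u≡7, v≡3 (mod 8); ε(u)ε(v)=1·1, αω(v)=-10·1, βω(u)=0·0; sum ≡ 1  ⇒  -1.
(a,b)_37: α=2, u≡16; β=0, v≡21 (mod 37); (16|37)=+1, (21|37)=+1; sign (−1)^0·+1^0·+1^2 = +1.
(a,b)_41: α=0, u≡7; β=1, v≡34 (mod 41); (7|41)=-1, (34|41)=-1; sign (−1)^0·-1^1·-1^0 = -1.
(a,b)_5: α=2, u≡2; β=0, v≡3 (mod 5); (2|5)=-1, (3|5)=-1; sign (−1)^0·-1^0·-1^2 = +1.
(a,b)_11: α=3, u≡10; β=0, v≡1 (mod 11); (10|11)=-1, (1|11)=+1; sign (−1)^0·-1^0·+1^3 = +1.
(a,b)_7: α=-2, u≡1; β=0, v≡3 (mod 7); (1|7)=+1, (3|7)=-1; sign (−1)^0·+1^0·-1^-2 = +1.
(a,b)_∞: sgn(12903)=+, sgn(16523)=+, so +1.
(a,b)_13: α=0, u≡6; β=1, v≡10 (mod 13); (6|13)=-1, (10|13)=+1; sign (−1)^0·-1^1·+1^0 = -1.
(a,b)_23: α=1, u≡12; β=0, v≡9 (mod 23); (12|23)=+1, (9|23)=+1; sign (−1)^0·+1^0·+1^1 = +1.
(a,b)_17: α=3, u≡14; β=0, v≡16 (mod 17); (14|17)=-1, (16|17)=+1; sign (−1)^0·-1^0·+1^3 = +1.
(a,b)_31: α=0, u≡18; β=1, v≡6 (mod 31); (18|31)=+1, (6|31)=-1; sign (−1)^0·+1^1·-1^0 = +1.
Ram(12903, 16523) = {2, 3, 13, 41}; no ℚ_2-point on the conic.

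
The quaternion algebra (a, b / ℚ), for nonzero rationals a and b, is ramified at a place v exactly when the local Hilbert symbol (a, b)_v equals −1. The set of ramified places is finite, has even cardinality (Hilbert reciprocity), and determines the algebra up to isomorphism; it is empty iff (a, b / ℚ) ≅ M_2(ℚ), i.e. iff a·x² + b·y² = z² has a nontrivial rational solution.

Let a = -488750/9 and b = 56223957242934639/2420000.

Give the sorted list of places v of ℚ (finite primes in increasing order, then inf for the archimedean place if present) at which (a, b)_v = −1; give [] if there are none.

(a, b) ≡ (-782, 981980078) mod (ℚ^×)²; places V = {2, 3, 5, 11, 17, 19, 23, 29, 41, 43, 53, ∞}.
(a,b)_53: α=0, u≡43; β=1, v≡50 (mod 53); (43|53)=+1, (50|53)=-1; sign (−1)^0·+1^1·-1^0 = +1.
(a,b)_19: α=0, u≡7; β=1, v≡8 (mod 19); (7|19)=+1, (8|19)=-1; sign (−1)^0·+1^1·-1^0 = +1.
(a,b)_11: α=0, u≡10; β=-2, v≡2 (mod 11); (10|11)=-1, (2|11)=-1; sign (−1)^0·-1^-2·-1^0 = +1.
(a,b)_43: α=0, u≡13; β=1, v≡30 (mod 43); (13|43)=+1, (30|43)=-1; sign (−1)^0·+1^1·-1^0 = +1.
(a,b)_3: α=-2, u≡1; β=4, v≡2 (mod 3); (1|3)=+1, (2|3)=-1; sign (−1)^0·+1^4·-1^-2 = +1.
(a,b)_41: α=0, u≡24; β=2, v≡31 (mod 41); (24|41)=-1, (31|41)=+1; sign (−1)^0·-1^2·+1^0 = +1.
(a,b)_∞: sgn(-782)=−, sgn(981980078)=+, so +1.
(a,b)_2: α=1, β=-5; u≡1, v≡7 (mod 8); ε(u)ε(v)=0·1, αω(v)=1·0, βω(u)=-5·0; sum ≡ 0  ⇒  +1.
(a,b)_17: α=1, u≡11; β=1, v≡15 (mod 17); (11|17)=-1, (15|17)=+1; sign (−1)^0·-1^1·+1^1 = -1.
(a,b)_29: α=0, u≡5; β=3, v≡13 (mod 29); (5|29)=+1, (13|29)=+1; sign (−1)^0·+1^3·+1^0 = +1.
(a,b)_23: α=1, u≡13; β=1, v≡2 (mod 23); (13|23)=+1, (2|23)=+1; sign (−1)^1·+1^1·+1^1 = -1.
(a,b)_5: α=4, u≡2; β=-4, v≡2 (mod 5); (2|5)=-1, (2|5)=-1; sign (−1)^0·-1^-4·-1^4 = +1.
|Ram(-782, 981980078)| = 2, even; anisotropic at {17, 23}.

[17, 23]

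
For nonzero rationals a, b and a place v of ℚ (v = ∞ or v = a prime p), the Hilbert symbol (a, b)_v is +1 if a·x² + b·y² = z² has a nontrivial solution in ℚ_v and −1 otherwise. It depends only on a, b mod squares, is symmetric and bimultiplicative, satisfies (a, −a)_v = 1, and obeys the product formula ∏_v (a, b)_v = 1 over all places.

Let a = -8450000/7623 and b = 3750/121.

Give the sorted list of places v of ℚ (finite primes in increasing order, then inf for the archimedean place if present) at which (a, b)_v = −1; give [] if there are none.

(a, b) ≡ (-35, 6) mod (ℚ^×)²; places V = {2, 3, 5, 7, 11, 13, ∞}.
(a,b)_∞: sgn(-35)=−, sgn(6)=+, so +1.
(a,b)_2: α=4, β=1; u≡5, v≡3 (mod 8); ε(u)ε(v)=0·1, αω(v)=4·1, βω(u)=1·1; sum ≡ 1  ⇒  -1.
(a,b)_5: α=5, u≡2; β=4, v≡1 (mod 5); (2|5)=-1, (1|5)=+1; sign (−1)^0·-1^4·+1^5 = +1.
(a,b)_13: α=2, u≡10; β=0, v≡8 (mod 13); (10|13)=+1, (8|13)=-1; sign (−1)^0·+1^0·-1^2 = +1.
(a,b)_3: α=-2, u≡1; β=1, v≡2 (mod 3); (1|3)=+1, (2|3)=-1; sign (−1)^0·+1^1·-1^-2 = +1.
(a,b)_11: α=-2, u≡3; β=-2, v≡10 (mod 11); (3|11)=+1, (10|11)=-1; sign (−1)^0·+1^-2·-1^-2 = +1.
(a,b)_7: α=-1, u≡2; β=0, v≡6 (mod 7); (2|7)=+1, (6|7)=-1; sign (−1)^0·+1^0·-1^-1 = -1.
(-35, 6 / ℚ) ramifies at {2, 7}: a division algebra.

[2, 7]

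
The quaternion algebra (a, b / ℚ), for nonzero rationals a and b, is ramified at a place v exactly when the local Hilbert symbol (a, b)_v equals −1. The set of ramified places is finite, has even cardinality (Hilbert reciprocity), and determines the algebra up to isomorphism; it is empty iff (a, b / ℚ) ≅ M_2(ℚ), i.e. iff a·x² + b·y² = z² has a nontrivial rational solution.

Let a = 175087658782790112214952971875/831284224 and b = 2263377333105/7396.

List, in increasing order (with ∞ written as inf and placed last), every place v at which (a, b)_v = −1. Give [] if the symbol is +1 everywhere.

[19, 29]

(a, b) ≡ (2755, 345) mod (ℚ^×)²; places V = {2, 3, 5, 7, 11, 13, 17, 19, 23, 29, 43, 53, ∞}.
(a,b)_2: α=-10, β=-2; u≡3, v≡1 (mod 8); ε(u)ε(v)=1·0, αω(v)=-10·0, βω(u)=-2·1; sum ≡ 0  ⇒  +1.
(a,b)_11: α=2, u≡3; β=0, v≡5 (mod 11); (3|11)=+1, (5|11)=+1; sign (−1)^0·+1^0·+1^2 = +1.
(a,b)_5: α=5, u≡4; β=1, v≡1 (mod 5); (4|5)=+1, (1|5)=+1; sign (−1)^0·+1^1·+1^5 = +1.
(a,b)_29: α=3, u≡12; β=2, v≡18 (mod 29); (12|29)=-1, (18|29)=-1; sign (−1)^0·-1^2·-1^3 = -1.
(a,b)_7: α=6, u≡2; β=4, v≡4 (mod 7); (2|7)=+1, (4|7)=+1; sign (−1)^0·+1^4·+1^6 = +1.
(a,b)_23: α=2, u≡9; β=1, v≡5 (mod 23); (9|23)=+1, (5|23)=-1; sign (−1)^0·+1^1·-1^2 = +1.
(a,b)_13: α=2, u≡1; β=0, v≡8 (mod 13); (1|13)=+1, (8|13)=-1; sign (−1)^0·+1^0·-1^2 = +1.
(a,b)_43: α=0, u≡12; β=-2, v≡24 (mod 43); (12|43)=-1, (24|43)=+1; sign (−1)^0·-1^-2·+1^0 = +1.
(a,b)_3: α=6, u≡1; β=3, v≡1 (mod 3); (1|3)=+1, (1|3)=+1; sign (−1)^0·+1^3·+1^6 = +1.
(a,b)_17: α=-2, u≡8; β=0, v≡14 (mod 17); (8|17)=+1, (14|17)=-1; sign (−1)^0·+1^0·-1^-2 = +1.
(a,b)_∞: sgn(2755)=+, sgn(345)=+, so +1.
(a,b)_53: α=-2, u≡24; β=0, v≡2 (mod 53); (24|53)=+1, (2|53)=-1; sign (−1)^0·+1^0·-1^-2 = +1.
(a,b)_19: α=5, u≡12; β=2, v≡18 (mod 19); (12|19)=-1, (18|19)=-1; sign (−1)^0·-1^2·-1^5 = -1.
Ram(2755, 345) = {19, 29}; no ℚ_19-point on the conic.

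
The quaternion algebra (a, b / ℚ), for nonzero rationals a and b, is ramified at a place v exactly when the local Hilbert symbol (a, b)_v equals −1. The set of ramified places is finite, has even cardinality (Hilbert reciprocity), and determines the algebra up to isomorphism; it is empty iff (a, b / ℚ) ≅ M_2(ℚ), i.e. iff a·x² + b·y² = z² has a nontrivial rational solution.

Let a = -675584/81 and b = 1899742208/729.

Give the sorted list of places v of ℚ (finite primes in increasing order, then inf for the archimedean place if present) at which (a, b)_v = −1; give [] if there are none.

Mod squares: a ≡ -2639, b ≡ 1855217. Check v ∈ {∞, 2, 3, 7, 13, 19, 29, 37}.
v=2: v_2(a)=8, v_2(b)=10; units ≡ 1, 1 (mod 8); ε·ε+αω+βω = 0·0+8·0+10·0 ≡ 0  ⇒  (a,b)_2 = +1.
v=37: a=37^0·(≡21), b=37^1·(≡20) mod 37; (21|37)=+1, (20|37)=-1; (−1)^{0·1·18}·(+1)^1·(-1)^0 = +1.
v=19: a=19^0·(≡15), b=19^1·(≡13) mod 19; (15|19)=-1, (13|19)=-1; (−1)^{0·1·9}·(-1)^1·(-1)^0 = -1.
v=29: a=29^1·(≡16), b=29^1·(≡5) mod 29; (16|29)=+1, (5|29)=+1; (−1)^{1·1·14}·(+1)^1·(+1)^1 = +1.
v=3: a=3^-4·(≡1), b=3^-6·(≡2) mod 3; (1|3)=+1, (2|3)=-1; (−1)^{-4·-6·1}·(+1)^-6·(-1)^-4 = +1.
v=∞: -2639 < 0 and 1855217 > 0  ⇒  (a,b)_∞ = +1.
v=13: a=13^1·(≡2), b=13^1·(≡2) mod 13; (2|13)=-1, (2|13)=-1; (−1)^{1·1·6}·(-1)^1·(-1)^1 = +1.
v=7: a=7^1·(≡1), b=7^1·(≡1) mod 7; (1|7)=+1, (1|7)=+1; (−1)^{1·1·3}·(+1)^1·(+1)^1 = -1.
(-2639, 1855217 / ℚ) ramifies at {7, 19}: a division algebra.

[7, 19]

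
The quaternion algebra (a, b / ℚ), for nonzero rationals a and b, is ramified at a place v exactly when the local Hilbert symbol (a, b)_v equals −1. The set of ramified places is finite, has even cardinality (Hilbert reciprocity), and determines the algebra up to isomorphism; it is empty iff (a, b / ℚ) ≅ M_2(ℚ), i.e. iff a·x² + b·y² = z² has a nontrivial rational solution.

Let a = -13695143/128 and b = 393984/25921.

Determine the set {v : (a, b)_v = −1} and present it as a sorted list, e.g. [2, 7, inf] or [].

Mod squares: a ≡ -226366, b ≡ 19. Check v ∈ {∞, 2, 3, 7, 11, 19, 23, 37}.
v=11: a=11^2·(≡1), b=11^0·(≡6) mod 11; (1|11)=+1, (6|11)=-1; (−1)^{2·0·5}·(+1)^0·(-1)^2 = +1.
v=7: a=7^1·(≡1), b=7^-2·(≡6) mod 7; (1|7)=+1, (6|7)=-1; (−1)^{1·-2·3}·(+1)^-2·(-1)^1 = -1.
v=2: v_2(a)=-7, v_2(b)=8; units ≡ 1, 3 (mod 8); ε·ε+αω+βω = 0·1+-7·1+8·0 ≡ 1  ⇒  (a,b)_2 = -1.
v=23: a=23^1·(≡4), b=23^-2·(≡21) mod 23; (4|23)=+1, (21|23)=-1; (−1)^{1·-2·11}·(+1)^-2·(-1)^1 = -1.
v=∞: -226366 < 0 and 19 > 0  ⇒  (a,b)_∞ = +1.
v=19: a=19^1·(≡14), b=19^1·(≡9) mod 19; (14|19)=-1, (9|19)=+1; (−1)^{1·1·9}·(-1)^1·(+1)^1 = +1.
v=3: a=3^0·(≡2), b=3^4·(≡1) mod 3; (2|3)=-1, (1|3)=+1; (−1)^{0·4·1}·(-1)^4·(+1)^0 = +1.
v=37: a=37^1·(≡31), b=37^0·(≡18) mod 37; (31|37)=-1, (18|37)=-1; (−1)^{1·0·18}·(-1)^0·(-1)^1 = -1.
Ram(-226366, 19) = {2, 7, 23, 37}; no ℚ_2-point on the conic.

[2, 7, 23, 37]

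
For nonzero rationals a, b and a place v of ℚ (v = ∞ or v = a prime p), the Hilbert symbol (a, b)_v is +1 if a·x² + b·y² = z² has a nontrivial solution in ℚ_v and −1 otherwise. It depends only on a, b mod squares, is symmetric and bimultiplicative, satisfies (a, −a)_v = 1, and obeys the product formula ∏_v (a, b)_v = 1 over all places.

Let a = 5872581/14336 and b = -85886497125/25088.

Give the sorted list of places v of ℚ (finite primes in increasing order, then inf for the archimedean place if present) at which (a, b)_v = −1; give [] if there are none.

[2, 3, 7, 13]

(a, b) ≡ (6006, -330) mod (ℚ^×)²; places V = {2, 3, 5, 7, 11, 13, ∞}.
(a,b)_13: α=3, u≡6; β=4, v≡2 (mod 13); (6|13)=-1, (2|13)=-1; sign (−1)^0·-1^4·-1^3 = -1.
(a,b)_5: α=0, u≡1; β=3, v≡1 (mod 5); (1|5)=+1, (1|5)=+1; sign (−1)^0·+1^3·+1^0 = +1.
(a,b)_11: α=1, u≡10; β=1, v≡5 (mod 11); (10|11)=-1, (5|11)=+1; sign (−1)^1·-1^1·+1^1 = +1.
(a,b)_2: α=-11, β=-9; u≡3, v≡3 (mod 8); ε(u)ε(v)=1·1, αω(v)=-11·1, βω(u)=-9·1; sum ≡ 1  ⇒  -1.
(a,b)_3: α=5, u≡1; β=7, v≡1 (mod 3); (1|3)=+1, (1|3)=+1; sign (−1)^1·+1^7·+1^5 = -1.
(a,b)_7: α=-1, u≡2; β=-2, v≡5 (mod 7); (2|7)=+1, (5|7)=-1; sign (−1)^0·+1^-2·-1^-1 = -1.
(a,b)_∞: sgn(6006)=+, sgn(-330)=−, so +1.
Ram(6006, -330) = {2, 3, 7, 13}; no ℚ_2-point on the conic.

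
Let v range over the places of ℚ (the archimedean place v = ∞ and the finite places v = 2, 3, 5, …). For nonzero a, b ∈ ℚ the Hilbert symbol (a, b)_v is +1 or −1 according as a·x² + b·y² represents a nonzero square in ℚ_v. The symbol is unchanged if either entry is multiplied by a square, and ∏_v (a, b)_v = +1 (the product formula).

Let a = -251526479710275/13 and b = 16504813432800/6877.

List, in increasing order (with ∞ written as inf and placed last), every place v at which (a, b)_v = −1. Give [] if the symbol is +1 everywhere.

[7, 17]

Mod squares: a ≡ -138567, b ≡ 3094. Check v ∈ {∞, 2, 3, 5, 7, 11, 13, 17, 19, 23}.
v=17: a=17^1·(≡4), b=17^1·(≡12) mod 17; (4|17)=+1, (12|17)=-1; (−1)^{1·1·8}·(+1)^1·(-1)^1 = -1.
v=2: v_2(a)=0, v_2(b)=5; units ≡ 1, 3 (mod 8); ε·ε+αω+βω = 0·1+0·1+5·0 ≡ 0  ⇒  (a,b)_2 = +1.
v=∞: -138567 < 0 and 3094 > 0  ⇒  (a,b)_∞ = +1.
v=11: a=11^3·(≡4), b=11^2·(≡1) mod 11; (4|11)=+1, (1|11)=+1; (−1)^{3·2·5}·(+1)^2·(+1)^3 = +1.
v=13: a=13^-1·(≡10), b=13^-1·(≡12) mod 13; (10|13)=+1, (12|13)=+1; (−1)^{-1·-1·6}·(+1)^-1·(+1)^-1 = +1.
v=23: a=23^0·(≡4), b=23^-2·(≡12) mod 23; (4|23)=+1, (12|23)=+1; (−1)^{0·-2·11}·(+1)^-2·(+1)^0 = +1.
v=3: a=3^3·(≡2), b=3^4·(≡1) mod 3; (2|3)=-1, (1|3)=+1; (−1)^{3·4·1}·(-1)^4·(+1)^3 = +1.
v=19: a=19^3·(≡2), b=19^2·(≡7) mod 19; (2|19)=-1, (7|19)=+1; (−1)^{3·2·9}·(-1)^2·(+1)^3 = +1.
v=7: a=7^4·(≡5), b=7^3·(≡1) mod 7; (5|7)=-1, (1|7)=+1; (−1)^{4·3·3}·(-1)^3·(+1)^4 = -1.
v=5: a=5^2·(≡3), b=5^2·(≡1) mod 5; (3|5)=-1, (1|5)=+1; (−1)^{2·2·2}·(-1)^2·(+1)^2 = +1.
|Ram(-138567, 3094)| = 2, even; anisotropic at {7, 17}.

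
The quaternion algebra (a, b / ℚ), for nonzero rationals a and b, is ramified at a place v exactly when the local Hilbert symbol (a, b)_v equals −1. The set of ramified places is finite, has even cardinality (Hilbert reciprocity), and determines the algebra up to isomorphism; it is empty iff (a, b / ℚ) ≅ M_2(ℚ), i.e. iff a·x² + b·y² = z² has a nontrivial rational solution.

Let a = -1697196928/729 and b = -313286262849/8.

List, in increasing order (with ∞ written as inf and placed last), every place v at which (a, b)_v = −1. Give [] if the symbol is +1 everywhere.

(a, b) ≡ (-541198, -1420799378) mod (ℚ^×)²; places V = {2, 3, 7, 17, 23, 29, 31, 43, 47, ∞}.
(a,b)_31: α=1, u≡12; β=1, v≡29 (mod 31); (12|31)=-1, (29|31)=-1; sign (−1)^1·-1^1·-1^1 = -1.
(a,b)_17: α=0, u≡12; β=1, v≡3 (mod 17); (12|17)=-1, (3|17)=-1; sign (−1)^0·-1^1·-1^0 = -1.
(a,b)_43: α=1, u≡41; β=1, v≡2 (mod 43); (41|43)=+1, (2|43)=-1; sign (−1)^1·+1^1·-1^1 = +1.
(a,b)_∞: sgn(-541198)=−, sgn(-1420799378)=−, so -1.
(a,b)_47: α=0, u≡6; β=1, v≡11 (mod 47); (6|47)=+1, (11|47)=-1; sign (−1)^0·+1^1·-1^0 = +1.
(a,b)_7: α=3, u≡1; β=2, v≡2 (mod 7); (1|7)=+1, (2|7)=+1; sign (−1)^0·+1^2·+1^3 = +1.
(a,b)_3: α=-6, u≡2; β=2, v≡1 (mod 3); (2|3)=-1, (1|3)=+1; sign (−1)^0·-1^2·+1^-6 = +1.
(a,b)_29: α=1, u≡14; β=1, v≡15 (mod 29); (14|29)=-1, (15|29)=-1; sign (−1)^0·-1^1·-1^1 = +1.
(a,b)_2: α=7, β=-3; u≡1, v≡7 (mod 8); ε(u)ε(v)=0·1, αω(v)=7·0, βω(u)=-3·0; sum ≡ 0  ⇒  +1.
(a,b)_23: α=0, u≡19; β=1, v≡5 (mod 23); (19|23)=-1, (5|23)=-1; sign (−1)^0·-1^1·-1^0 = -1.
Ram(-541198, -1420799378) = {17, 23, 31, ∞}; no ℚ_17-point on the conic.

[17, 23, 31, inf]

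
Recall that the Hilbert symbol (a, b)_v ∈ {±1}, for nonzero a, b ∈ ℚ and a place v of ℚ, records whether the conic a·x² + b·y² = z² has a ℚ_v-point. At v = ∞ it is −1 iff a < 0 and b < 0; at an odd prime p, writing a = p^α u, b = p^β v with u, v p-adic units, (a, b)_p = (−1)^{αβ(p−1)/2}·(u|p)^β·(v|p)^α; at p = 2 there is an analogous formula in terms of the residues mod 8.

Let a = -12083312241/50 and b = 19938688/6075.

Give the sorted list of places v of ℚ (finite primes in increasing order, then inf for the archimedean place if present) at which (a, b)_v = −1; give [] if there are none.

[3, 11]

(a, b) ≡ (-1122, 66) mod (ℚ^×)²; places V = {2, 3, 5, 7, 11, 13, 17, ∞}.
(a,b)_7: α=2, u≡3; β=2, v≡5 (mod 7); (3|7)=-1, (5|7)=-1; sign (−1)^0·-1^2·-1^2 = +1.
(a,b)_13: α=2, u≡10; β=0, v≡4 (mod 13); (10|13)=+1, (4|13)=+1; sign (−1)^0·+1^0·+1^2 = +1.
(a,b)_5: α=-2, u≡2; β=-2, v≡1 (mod 5); (2|5)=-1, (1|5)=+1; sign (−1)^0·-1^-2·+1^-2 = +1.
(a,b)_3: α=3, u≡1; β=-5, v≡1 (mod 3); (1|3)=+1, (1|3)=+1; sign (−1)^1·+1^-5·+1^3 = -1.
(a,b)_11: α=1, u≡8; β=1, v≡2 (mod 11); (8|11)=-1, (2|11)=-1; sign (−1)^1·-1^1·-1^1 = -1.
(a,b)_17: α=3, u≡16; β=2, v≡1 (mod 17); (16|17)=+1, (1|17)=+1; sign (−1)^0·+1^2·+1^3 = +1.
(a,b)_∞: sgn(-1122)=−, sgn(66)=+, so +1.
(a,b)_2: α=-1, β=7; u≡7, v≡1 (mod 8); ε(u)ε(v)=1·0, αω(v)=-1·0, βω(u)=7·0; sum ≡ 0  ⇒  +1.
Ram(-1122, 66) = {3, 11}; no ℚ_3-point on the conic.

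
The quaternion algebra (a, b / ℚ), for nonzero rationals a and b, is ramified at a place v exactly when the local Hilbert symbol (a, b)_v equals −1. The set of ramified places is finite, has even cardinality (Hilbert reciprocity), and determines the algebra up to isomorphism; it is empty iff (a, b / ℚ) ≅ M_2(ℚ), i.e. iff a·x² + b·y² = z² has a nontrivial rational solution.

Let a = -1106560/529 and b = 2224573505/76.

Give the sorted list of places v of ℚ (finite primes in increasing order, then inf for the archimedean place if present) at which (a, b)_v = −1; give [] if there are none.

Mod squares: a ≡ -17290, b ≡ 124355. Check v ∈ {∞, 2, 5, 7, 11, 13, 17, 19, 23, 53}.
v=2: v_2(a)=7, v_2(b)=-2; units ≡ 3, 3 (mod 8); ε·ε+αω+βω = 1·1+7·1+-2·1 ≡ 0  ⇒  (a,b)_2 = +1.
v=19: a=19^1·(≡8), b=19^-1·(≡5) mod 19; (8|19)=-1, (5|19)=+1; (−1)^{1·-1·9}·(-1)^-1·(+1)^1 = +1.
v=11: a=11^0·(≡7), b=11^3·(≡7) mod 11; (7|11)=-1, (7|11)=-1; (−1)^{0·3·5}·(-1)^3·(-1)^0 = -1.
v=17: a=17^0·(≡2), b=17^1·(≡11) mod 17; (2|17)=+1, (11|17)=-1; (−1)^{0·1·8}·(+1)^1·(-1)^0 = +1.
v=5: a=5^1·(≡2), b=5^1·(≡1) mod 5; (2|5)=-1, (1|5)=+1; (−1)^{1·1·2}·(-1)^1·(+1)^1 = -1.
v=53: a=53^0·(≡26), b=53^2·(≡40) mod 53; (26|53)=-1, (40|53)=+1; (−1)^{0·2·26}·(-1)^2·(+1)^0 = +1.
v=7: a=7^1·(≡2), b=7^1·(≡5) mod 7; (2|7)=+1, (5|7)=-1; (−1)^{1·1·3}·(+1)^1·(-1)^1 = +1.
v=13: a=13^1·(≡12), b=13^0·(≡1) mod 13; (12|13)=+1, (1|13)=+1; (−1)^{1·0·6}·(+1)^0·(+1)^1 = +1.
v=23: a=23^-2·(≡16), b=23^0·(≡17) mod 23; (16|23)=+1, (17|23)=-1; (−1)^{-2·0·11}·(+1)^0·(-1)^-2 = +1.
v=∞: -17290 < 0 and 124355 > 0  ⇒  (a,b)_∞ = +1.
Ram(-17290, 124355) = {5, 11}; no ℚ_5-point on the conic.

[5, 11]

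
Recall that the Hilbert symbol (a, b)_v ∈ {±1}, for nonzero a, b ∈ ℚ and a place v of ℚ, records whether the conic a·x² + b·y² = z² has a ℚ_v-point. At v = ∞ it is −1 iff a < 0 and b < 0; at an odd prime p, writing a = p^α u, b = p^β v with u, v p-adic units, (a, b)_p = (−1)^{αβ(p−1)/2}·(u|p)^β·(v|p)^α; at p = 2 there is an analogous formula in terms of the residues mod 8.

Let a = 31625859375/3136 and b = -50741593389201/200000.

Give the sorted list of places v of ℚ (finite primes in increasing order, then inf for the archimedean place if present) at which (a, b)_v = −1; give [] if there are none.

Mod squares: a ≡ 224895, b ≡ -20445. Check v ∈ {∞, 2, 3, 5, 7, 11, 13, 19, 29, 41, 47}.
v=2: v_2(a)=-6, v_2(b)=-6; units ≡ 7, 3 (mod 8); ε·ε+αω+βω = 1·1+-6·1+-6·0 ≡ 1  ⇒  (a,b)_2 = -1.
v=5: a=5^7·(≡1), b=5^-5·(≡1) mod 5; (1|5)=+1, (1|5)=+1; (−1)^{7·-5·2}·(+1)^-5·(+1)^7 = +1.
v=19: a=19^0·(≡9), b=19^2·(≡8) mod 19; (9|19)=+1, (8|19)=-1; (−1)^{0·2·9}·(+1)^2·(-1)^0 = +1.
v=47: a=47^1·(≡26), b=47^1·(≡26) mod 47; (26|47)=-1, (26|47)=-1; (−1)^{1·1·23}·(-1)^1·(-1)^1 = -1.
v=13: a=13^0·(≡2), b=13^2·(≡3) mod 13; (2|13)=-1, (3|13)=+1; (−1)^{0·2·6}·(-1)^2·(+1)^0 = +1.
v=11: a=11^1·(≡7), b=11^2·(≡9) mod 11; (7|11)=-1, (9|11)=+1; (−1)^{1·2·5}·(-1)^2·(+1)^1 = +1.
v=7: a=7^-2·(≡5), b=7^0·(≡2) mod 7; (5|7)=-1, (2|7)=+1; (−1)^{-2·0·3}·(-1)^0·(+1)^-2 = +1.
v=41: a=41^0·(≡18), b=41^2·(≡30) mod 41; (18|41)=+1, (30|41)=-1; (−1)^{0·2·20}·(+1)^2·(-1)^0 = +1.
v=∞: 224895 > 0 and -20445 < 0  ⇒  (a,b)_∞ = +1.
v=29: a=29^1·(≡12), b=29^1·(≡16) mod 29; (12|29)=-1, (16|29)=+1; (−1)^{1·1·14}·(-1)^1·(+1)^1 = -1.
v=3: a=3^3·(≡1), b=3^1·(≡1) mod 3; (1|3)=+1, (1|3)=+1; (−1)^{3·1·1}·(+1)^1·(+1)^3 = -1.
Ram(224895, -20445) = {2, 3, 29, 47}; no ℚ_2-point on the conic.

[2, 3, 29, 47]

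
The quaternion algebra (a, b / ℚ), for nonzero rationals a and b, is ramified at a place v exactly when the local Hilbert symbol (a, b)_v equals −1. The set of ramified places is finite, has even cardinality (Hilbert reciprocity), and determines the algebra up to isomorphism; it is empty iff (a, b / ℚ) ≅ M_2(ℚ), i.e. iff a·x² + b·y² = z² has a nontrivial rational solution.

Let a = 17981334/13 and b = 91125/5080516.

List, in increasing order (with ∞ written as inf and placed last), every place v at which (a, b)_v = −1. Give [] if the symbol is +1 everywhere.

(a, b) ≡ (530062, 5) mod (ℚ^×)²; places V = {2, 3, 5, 7, 13, 19, 23, 29, 37, ∞}.
(a,b)_19: α=1, u≡7; β=0, v≡7 (mod 19); (7|19)=+1, (7|19)=+1; sign (−1)^0·+1^0·+1^1 = +1.
(a,b)_3: α=2, u≡1; β=6, v≡2 (mod 3); (1|3)=+1, (2|3)=-1; sign (−1)^0·+1^6·-1^2 = +1.
(a,b)_29: α=1, u≡2; β=0, v≡6 (mod 29); (2|29)=-1, (6|29)=+1; sign (−1)^0·-1^0·+1^1 = +1.
(a,b)_13: α=-1, u≡7; β=0, v≡5 (mod 13); (7|13)=-1, (5|13)=-1; sign (−1)^0·-1^0·-1^-1 = -1.
(a,b)_∞: sgn(530062)=+, sgn(5)=+, so +1.
(a,b)_37: α=1, u≡36; β=0, v≡24 (mod 37); (36|37)=+1, (24|37)=-1; sign (−1)^0·+1^0·-1^1 = -1.
(a,b)_2: α=1, β=-2; u≡7, v≡5 (mod 8); ε(u)ε(v)=1·0, αω(v)=1·1, βω(u)=-2·0; sum ≡ 1  ⇒  -1.
(a,b)_5: α=0, u≡3; β=3, v≡4 (mod 5); (3|5)=-1, (4|5)=+1; sign (−1)^0·-1^3·+1^0 = -1.
(a,b)_7: α=2, u≡2; β=-4, v≡3 (mod 7); (2|7)=+1, (3|7)=-1; sign (−1)^0·+1^-4·-1^2 = +1.
(a,b)_23: α=0, u≡2; β=-2, v≡7 (mod 23); (2|23)=+1, (7|23)=-1; sign (−1)^0·+1^-2·-1^0 = +1.
(530062, 5 / ℚ) ramifies at {2, 5, 13, 37}: a division algebra.

[2, 5, 13, 37]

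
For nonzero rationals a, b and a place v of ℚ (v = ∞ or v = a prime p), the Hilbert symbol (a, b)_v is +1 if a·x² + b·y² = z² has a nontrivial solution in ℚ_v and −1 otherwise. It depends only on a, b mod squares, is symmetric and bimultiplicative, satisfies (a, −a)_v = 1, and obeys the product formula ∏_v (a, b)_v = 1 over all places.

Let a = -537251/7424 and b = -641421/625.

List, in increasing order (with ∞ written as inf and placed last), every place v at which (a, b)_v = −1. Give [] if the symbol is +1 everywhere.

Mod squares: a ≡ -319, b ≡ -589. Check v ∈ {∞, 2, 3, 5, 11, 13, 17, 19, 29, 31}.
v=31: a=31^0·(≡11), b=31^1·(≡22) mod 31; (11|31)=-1, (22|31)=-1; (−1)^{0·1·15}·(-1)^1·(-1)^0 = -1.
v=29: a=29^-1·(≡11), b=29^0·(≡20) mod 29; (11|29)=-1, (20|29)=+1; (−1)^{-1·0·14}·(-1)^0·(+1)^-1 = +1.
v=3: a=3^0·(≡2), b=3^2·(≡2) mod 3; (2|3)=-1, (2|3)=-1; (−1)^{0·2·1}·(-1)^2·(-1)^0 = +1.
v=11: a=11^1·(≡1), b=11^2·(≡5) mod 11; (1|11)=+1, (5|11)=+1; (−1)^{1·2·5}·(+1)^2·(+1)^1 = +1.
v=19: a=19^0·(≡9), b=19^1·(≡17) mod 19; (9|19)=+1, (17|19)=+1; (−1)^{0·1·9}·(+1)^1·(+1)^0 = +1.
v=∞: -319 < 0 and -589 < 0  ⇒  (a,b)_∞ = -1.
v=17: a=17^2·(≡8), b=17^0·(≡7) mod 17; (8|17)=+1, (7|17)=-1; (−1)^{2·0·8}·(+1)^0·(-1)^2 = +1.
v=13: a=13^2·(≡6), b=13^0·(≡12) mod 13; (6|13)=-1, (12|13)=+1; (−1)^{2·0·6}·(-1)^0·(+1)^2 = +1.
v=5: a=5^0·(≡1), b=5^-4·(≡4) mod 5; (1|5)=+1, (4|5)=+1; (−1)^{0·-4·2}·(+1)^-4·(+1)^0 = +1.
v=2: v_2(a)=-8, v_2(b)=0; units ≡ 1, 3 (mod 8); ε·ε+αω+βω = 0·1+-8·1+0·0 ≡ 0  ⇒  (a,b)_2 = +1.
(-319, -589 / ℚ) ramifies at {31, ∞}: a division algebra.

[31, inf]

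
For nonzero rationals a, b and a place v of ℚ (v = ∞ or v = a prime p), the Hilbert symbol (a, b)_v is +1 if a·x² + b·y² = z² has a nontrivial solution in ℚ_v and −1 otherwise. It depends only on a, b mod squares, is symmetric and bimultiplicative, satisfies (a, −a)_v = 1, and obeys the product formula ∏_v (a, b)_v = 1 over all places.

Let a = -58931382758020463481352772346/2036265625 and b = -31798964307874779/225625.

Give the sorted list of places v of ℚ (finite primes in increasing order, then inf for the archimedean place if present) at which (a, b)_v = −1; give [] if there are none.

[2, 23, 41, inf]

(a, b) ≡ (-7626, -2139) mod (ℚ^×)²; places V = {2, 3, 5, 19, 23, 31, 41, 43, ∞}.
(a,b)_∞: sgn(-7626)=−, sgn(-2139)=−, so -1.
(a,b)_41: α=3, u≡29; β=2, v≡3 (mod 41); (29|41)=-1, (3|41)=-1; sign (−1)^0·-1^2·-1^3 = -1.
(a,b)_23: α=2, u≡5; β=1, v≡19 (mod 23); (5|23)=-1, (19|23)=-1; sign (−1)^0·-1^1·-1^2 = -1.
(a,b)_5: α=-6, u≡4; β=-4, v≡1 (mod 5); (4|5)=+1, (1|5)=+1; sign (−1)^0·+1^-4·+1^-6 = +1.
(a,b)_43: α=4, u≡26; β=2, v≡9 (mod 43); (26|43)=-1, (9|43)=+1; sign (−1)^0·-1^2·+1^4 = +1.
(a,b)_31: α=1, u≡8; β=1, v≡26 (mod 31); (8|31)=+1, (26|31)=-1; sign (−1)^1·+1^1·-1^1 = +1.
(a,b)_2: α=1, β=0; u≡3, v≡5 (mod 8); ε(u)ε(v)=1·0, αω(v)=1·1, βω(u)=0·1; sum ≡ 1  ⇒  -1.
(a,b)_19: α=-4, u≡18; β=-2, v≡10 (mod 19); (18|19)=-1, (10|19)=-1; sign (−1)^0·-1^-2·-1^-4 = +1.
(a,b)_3: α=27, u≡2; β=15, v≡1 (mod 3); (2|3)=-1, (1|3)=+1; sign (−1)^1·-1^15·+1^27 = +1.
|Ram(-7626, -2139)| = 4, even; anisotropic at {2, 23, 41, ∞}.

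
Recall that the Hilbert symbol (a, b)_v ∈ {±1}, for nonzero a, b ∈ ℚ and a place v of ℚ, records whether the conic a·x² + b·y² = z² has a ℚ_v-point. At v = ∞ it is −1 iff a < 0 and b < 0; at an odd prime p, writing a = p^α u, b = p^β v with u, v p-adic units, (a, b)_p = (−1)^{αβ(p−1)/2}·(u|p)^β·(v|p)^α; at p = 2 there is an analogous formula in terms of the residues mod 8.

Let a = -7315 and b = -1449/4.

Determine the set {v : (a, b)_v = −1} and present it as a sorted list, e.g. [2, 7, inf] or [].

[7, 19, 23, inf]

(a, b) ≡ (-7315, -161) mod (ℚ^×)²; places V = {2, 3, 5, 7, 11, 19, 23, ∞}.
(a,b)_23: α=0, u≡22; β=1, v≡13 (mod 23); (22|23)=-1, (13|23)=+1; sign (−1)^0·-1^1·+1^0 = -1.
(a,b)_3: α=0, u≡2; β=2, v≡1 (mod 3); (2|3)=-1, (1|3)=+1; sign (−1)^0·-1^2·+1^0 = +1.
(a,b)_11: α=1, u≡6; β=0, v≡9 (mod 11); (6|11)=-1, (9|11)=+1; sign (−1)^0·-1^0·+1^1 = +1.
(a,b)_7: α=1, u≡5; β=1, v≡6 (mod 7); (5|7)=-1, (6|7)=-1; sign (−1)^1·-1^1·-1^1 = -1.
(a,b)_2: α=0, β=-2; u≡5, v≡7 (mod 8); ε(u)ε(v)=0·1, αω(v)=0·0, βω(u)=-2·1; sum ≡ 0  ⇒  +1.
(a,b)_19: α=1, u≡14; β=0, v≡13 (mod 19); (14|19)=-1, (13|19)=-1; sign (−1)^0·-1^0·-1^1 = -1.
(a,b)_∞: sgn(-7315)=−, sgn(-161)=−, so -1.
(a,b)_5: α=1, u≡2; β=0, v≡4 (mod 5); (2|5)=-1, (4|5)=+1; sign (−1)^0·-1^0·+1^1 = +1.
(-7315, -161 / ℚ) ramifies at {7, 19, 23, ∞}: a division algebra.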